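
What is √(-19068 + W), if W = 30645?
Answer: √11577 ≈ 107.60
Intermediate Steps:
√(-19068 + W) = √(-19068 + 30645) = √11577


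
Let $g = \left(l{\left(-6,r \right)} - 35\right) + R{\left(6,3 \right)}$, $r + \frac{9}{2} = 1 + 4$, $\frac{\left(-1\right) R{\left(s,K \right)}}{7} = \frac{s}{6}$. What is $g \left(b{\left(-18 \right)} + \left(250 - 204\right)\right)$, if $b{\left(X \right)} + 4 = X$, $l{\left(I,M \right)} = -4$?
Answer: $-1104$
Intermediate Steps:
$R{\left(s,K \right)} = - \frac{7 s}{6}$ ($R{\left(s,K \right)} = - 7 \frac{s}{6} = - \frac{7 s}{6}$)
$r = \frac{1}{2}$ ($r = - \frac{9}{2} + \left(1 + 4\right) = - \frac{9}{2} + 5 = \frac{1}{2} \approx 0.5$)
$b{\left(X \right)} = -4 + X$
$g = -46$ ($g = \left(-4 - 35\right) - 7 = -39 - 7 = -46$)
$g \left(b{\left(-18 \right)} + \left(250 - 204\right)\right) = - 46 \left(\left(-4 - 18\right) + \left(250 - 204\right)\right) = - 46 \left(-22 + \left(250 - 204\right)\right) = - 46 \left(-22 + 46\right) = \left(-46\right) 24 = -1104$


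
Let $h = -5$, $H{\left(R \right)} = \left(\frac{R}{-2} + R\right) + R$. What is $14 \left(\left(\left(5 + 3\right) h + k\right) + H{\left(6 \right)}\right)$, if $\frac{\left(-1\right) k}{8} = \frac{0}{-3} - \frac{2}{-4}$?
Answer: $-490$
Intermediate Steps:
$H{\left(R \right)} = \frac{3 R}{2}$ ($H{\left(R \right)} = \left(R \left(- \frac{1}{2}\right) + R\right) + R = \left(- \frac{R}{2} + R\right) + R = \frac{R}{2} + R = \frac{3 R}{2}$)
$k = -4$ ($k = - 8 \left(\frac{0}{-3} - \frac{2}{-4}\right) = - 8 \left(0 \left(- \frac{1}{3}\right) - - \frac{1}{2}\right) = - 8 \left(0 + \frac{1}{2}\right) = \left(-8\right) \frac{1}{2} = -4$)
$14 \left(\left(\left(5 + 3\right) h + k\right) + H{\left(6 \right)}\right) = 14 \left(\left(\left(5 + 3\right) \left(-5\right) - 4\right) + \frac{3}{2} \cdot 6\right) = 14 \left(\left(8 \left(-5\right) - 4\right) + 9\right) = 14 \left(\left(-40 - 4\right) + 9\right) = 14 \left(-44 + 9\right) = 14 \left(-35\right) = -490$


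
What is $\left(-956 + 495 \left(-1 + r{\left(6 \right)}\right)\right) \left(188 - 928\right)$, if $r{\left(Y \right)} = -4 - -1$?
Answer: $2172640$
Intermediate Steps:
$r{\left(Y \right)} = -3$ ($r{\left(Y \right)} = -4 + 1 = -3$)
$\left(-956 + 495 \left(-1 + r{\left(6 \right)}\right)\right) \left(188 - 928\right) = \left(-956 + 495 \left(-1 - 3\right)\right) \left(188 - 928\right) = \left(-956 + 495 \left(-4\right)\right) \left(-740\right) = \left(-956 - 1980\right) \left(-740\right) = \left(-2936\right) \left(-740\right) = 2172640$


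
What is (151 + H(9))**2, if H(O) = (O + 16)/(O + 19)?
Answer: 18088009/784 ≈ 23071.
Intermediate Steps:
H(O) = (16 + O)/(19 + O)
(151 + H(9))**2 = (151 + (16 + 9)/(19 + 9))**2 = (151 + 25/28)**2 = (4253/28)**2 = 18088009/784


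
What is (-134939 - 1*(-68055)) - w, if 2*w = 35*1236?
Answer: -88514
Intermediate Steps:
w = 21630 (w = (35*1236)/2 = (1/2)*43260 = 21630)
(-134939 - 1*(-68055)) - w = (-134939 - 1*(-68055)) - 1*21630 = (-134939 + 68055) - 21630 = -66884 - 21630 = -88514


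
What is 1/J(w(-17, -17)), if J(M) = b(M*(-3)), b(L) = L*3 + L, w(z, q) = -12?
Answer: 1/144 ≈ 0.0069444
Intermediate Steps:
b(L) = 4*L (b(L) = 3*L + L = 4*L)
J(M) = -12*M (J(M) = 4*(M*(-3)) = 4*(-3*M) = -12*M)
1/J(w(-17, -17)) = 1/(-12*(-12)) = 1/144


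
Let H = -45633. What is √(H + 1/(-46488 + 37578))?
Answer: I*√44724903410/990 ≈ 213.62*I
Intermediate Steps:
√(H + 1/(-46488 + 37578)) = √(-45633 + 1/(-46488 + 37578)) = √(-45633 + 1/(-8910)) = √(-45633 - 1/8910) = √(-406590031/8910) = I*√44724903410/990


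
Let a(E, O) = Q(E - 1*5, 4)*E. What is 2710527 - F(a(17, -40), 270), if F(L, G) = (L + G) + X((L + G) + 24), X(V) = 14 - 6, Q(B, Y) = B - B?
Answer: 2710249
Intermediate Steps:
Q(B, Y) = 0
a(E, O) = 0 (a(E, O) = 0*E = 0)
X(V) = 8
F(L, G) = 8 + G + L (F(L, G) = (L + G) + 8 = (G + L) + 8 = 8 + G + L)
2710527 - F(a(17, -40), 270) = 2710527 - (8 + 270 + 0) = 2710527 - 1*278 = 2710527 - 278 = 2710249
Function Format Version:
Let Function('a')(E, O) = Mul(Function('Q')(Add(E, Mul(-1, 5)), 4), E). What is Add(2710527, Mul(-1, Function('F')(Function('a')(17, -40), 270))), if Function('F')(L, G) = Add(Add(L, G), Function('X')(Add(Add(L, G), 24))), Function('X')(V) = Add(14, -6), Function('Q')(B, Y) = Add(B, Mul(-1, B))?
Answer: 2710249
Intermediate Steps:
Function('Q')(B, Y) = 0
Function('a')(E, O) = 0 (Function('a')(E, O) = Mul(0, E) = 0)
Function('X')(V) = 8
Function('F')(L, G) = Add(8, G, L) (Function('F')(L, G) = Add(Add(L, G), 8) = Add(Add(G, L), 8) = Add(8, G, L))
Add(2710527, Mul(-1, Function('F')(Function('a')(17, -40), 270))) = Add(2710527, Mul(-1, Add(8, 270, 0))) = Add(2710527, Mul(-1, 278)) = Add(2710527, -278) = 2710249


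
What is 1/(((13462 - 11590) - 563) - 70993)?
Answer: -1/69684 ≈ -1.4351e-5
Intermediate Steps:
1/(((13462 - 11590) - 563) - 70993) = 1/((1872 - 563) - 70993) = 1/(1309 - 70993) = 1/(-69684) = -1/69684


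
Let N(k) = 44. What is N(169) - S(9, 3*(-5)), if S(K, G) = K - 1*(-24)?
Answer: 11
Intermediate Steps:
S(K, G) = 24 + K (S(K, G) = K + 24 = 24 + K)
N(169) - S(9, 3*(-5)) = 44 - (24 + 9) = 44 - 1*33 = 44 - 33 = 11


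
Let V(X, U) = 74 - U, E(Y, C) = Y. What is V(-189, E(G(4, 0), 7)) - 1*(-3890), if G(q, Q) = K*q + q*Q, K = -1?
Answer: 3968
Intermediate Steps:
G(q, Q) = -q + Q*q (G(q, Q) = -q + q*Q = -q + Q*q)
V(-189, E(G(4, 0), 7)) - 1*(-3890) = (74 - 4*(-1 + 0)) - 1*(-3890) = (74 - 4*(-1)) + 3890 = (74 - 1*(-4)) + 3890 = (74 + 4) + 3890 = 78 + 3890 = 3968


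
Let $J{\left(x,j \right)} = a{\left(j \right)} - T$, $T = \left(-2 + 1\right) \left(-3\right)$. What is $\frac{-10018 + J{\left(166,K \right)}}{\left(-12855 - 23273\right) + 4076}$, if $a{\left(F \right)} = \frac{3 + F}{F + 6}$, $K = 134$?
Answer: $\frac{467601}{1495760} \approx 0.31262$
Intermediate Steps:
$a{\left(F \right)} = \frac{3 + F}{6 + F}$
$T = 3$ ($T = \left(-1\right) \left(-3\right) = 3$)
$J{\left(x,j \right)} = -3 + \frac{3 + j}{6 + j}$ ($J{\left(x,j \right)} = \frac{3 + j}{6 + j} - 3 = -3 + \frac{3 + j}{6 + j}$)
$\frac{-10018 + J{\left(166,K \right)}}{\left(-12855 - 23273\right) + 4076} = \frac{-10018 + \frac{-15 - 268}{6 + 134}}{\left(-12855 - 23273\right) + 4076} = \frac{-10018 + \frac{-15 - 268}{140}}{\left(-12855 - 23273\right) + 4076} = \frac{-10018 + \frac{1}{140} \left(-283\right)}{-36128 + 4076} = \frac{-10018 - \frac{283}{140}}{-32052} = \left(- \frac{1402803}{140}\right) \left(- \frac{1}{32052}\right) = \frac{467601}{1495760}$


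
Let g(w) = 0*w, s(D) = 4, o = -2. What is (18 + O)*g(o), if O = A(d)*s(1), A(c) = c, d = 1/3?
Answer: 0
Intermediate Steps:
d = ⅓ (d = 1*(⅓) = ⅓ ≈ 0.33333)
g(w) = 0
O = 4/3 (O = (⅓)*4 = 4/3 ≈ 1.3333)
(18 + O)*g(o) = (18 + 4/3)*0 = (58/3)*0 = 0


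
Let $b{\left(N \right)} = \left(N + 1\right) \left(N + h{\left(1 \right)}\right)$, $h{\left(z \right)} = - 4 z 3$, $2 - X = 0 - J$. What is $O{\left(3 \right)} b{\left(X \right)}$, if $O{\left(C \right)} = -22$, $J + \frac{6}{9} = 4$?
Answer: $\frac{8360}{9} \approx 928.89$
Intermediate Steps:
$J = \frac{10}{3}$ ($J = - \frac{2}{3} + 4 = \frac{10}{3} \approx 3.3333$)
$X = \frac{16}{3}$ ($X = 2 - \left(0 - \frac{10}{3}\right) = 2 - - \frac{10}{3} = 2 + \frac{10}{3} = \frac{16}{3} \approx 5.3333$)
$h{\left(z \right)} = - 12 z$
$b{\left(N \right)} = \left(1 + N\right) \left(-12 + N\right)$ ($b{\left(N \right)} = \left(N + 1\right) \left(N - 12\right) = \left(1 + N\right) \left(N - 12\right) = \left(1 + N\right) \left(-12 + N\right)$)
$O{\left(3 \right)} b{\left(X \right)} = - 22 \left(-12 + \left(\frac{16}{3}\right)^{2} - \frac{176}{3}\right) = - 22 \left(-12 + \frac{256}{9} - \frac{176}{3}\right) = \left(-22\right) \left(- \frac{380}{9}\right) = \frac{8360}{9}$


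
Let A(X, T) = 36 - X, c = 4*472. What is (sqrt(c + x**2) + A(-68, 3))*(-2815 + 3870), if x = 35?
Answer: 109720 + 1055*sqrt(3113) ≈ 1.6858e+5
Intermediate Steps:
c = 1888
(sqrt(c + x**2) + A(-68, 3))*(-2815 + 3870) = (sqrt(1888 + 35**2) + (36 - 1*(-68)))*(-2815 + 3870) = (sqrt(1888 + 1225) + (36 + 68))*1055 = (sqrt(3113) + 104)*1055 = (104 + sqrt(3113))*1055 = 109720 + 1055*sqrt(3113)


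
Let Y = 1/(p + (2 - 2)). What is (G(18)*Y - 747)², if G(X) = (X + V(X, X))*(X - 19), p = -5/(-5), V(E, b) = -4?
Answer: 579121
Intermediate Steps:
p = 1 (p = -5*(-⅕) = 1)
G(X) = (-19 + X)*(-4 + X) (G(X) = (X - 4)*(X - 19) = (-4 + X)*(-19 + X) = (-19 + X)*(-4 + X))
Y = 1 (Y = 1/(1 + (2 - 2)) = 1/(1 + 0) = 1/1 = 1)
(G(18)*Y - 747)² = ((76 + 18² - 23*18)*1 - 747)² = ((76 + 324 - 414)*1 - 747)² = (-14*1 - 747)² = (-14 - 747)² = (-761)² = 579121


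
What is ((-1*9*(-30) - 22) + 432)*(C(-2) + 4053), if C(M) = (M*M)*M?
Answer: 2750600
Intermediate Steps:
C(M) = M³ (C(M) = M²*M = M³)
((-1*9*(-30) - 22) + 432)*(C(-2) + 4053) = ((-1*9*(-30) - 22) + 432)*((-2)³ + 4053) = ((-9*(-30) - 22) + 432)*(-8 + 4053) = ((270 - 22) + 432)*4045 = (248 + 432)*4045 = 680*4045 = 2750600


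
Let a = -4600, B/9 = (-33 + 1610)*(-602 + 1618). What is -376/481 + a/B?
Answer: -678020711/867007791 ≈ -0.78202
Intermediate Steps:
B = 14420088 (B = 9*((-33 + 1610)*(-602 + 1618)) = 9*(1577*1016) = 9*1602232 = 14420088)
-376/481 + a/B = -376/481 - 4600/14420088 = -376*1/481 - 4600*1/14420088 = -376/481 - 575/1802511 = -678020711/867007791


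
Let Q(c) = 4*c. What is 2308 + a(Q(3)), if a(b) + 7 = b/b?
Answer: 2302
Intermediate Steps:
a(b) = -6 (a(b) = -7 + b/b = -7 + 1 = -6)
2308 + a(Q(3)) = 2308 - 6 = 2302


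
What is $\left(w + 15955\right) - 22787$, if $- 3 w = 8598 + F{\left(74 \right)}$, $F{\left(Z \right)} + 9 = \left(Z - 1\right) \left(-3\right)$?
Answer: $-9622$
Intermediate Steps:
$F{\left(Z \right)} = -6 - 3 Z$ ($F{\left(Z \right)} = -9 + \left(Z - 1\right) \left(-3\right) = -9 + \left(-1 + Z\right) \left(-3\right) = -9 - \left(-3 + 3 Z\right) = -6 - 3 Z$)
$w = -2790$ ($w = - \frac{8598 - 228}{3} = \left(- \frac{1}{3}\right) 8370 = -2790$)
$\left(w + 15955\right) - 22787 = \left(-2790 + 15955\right) - 22787 = 13165 - 22787 = -9622$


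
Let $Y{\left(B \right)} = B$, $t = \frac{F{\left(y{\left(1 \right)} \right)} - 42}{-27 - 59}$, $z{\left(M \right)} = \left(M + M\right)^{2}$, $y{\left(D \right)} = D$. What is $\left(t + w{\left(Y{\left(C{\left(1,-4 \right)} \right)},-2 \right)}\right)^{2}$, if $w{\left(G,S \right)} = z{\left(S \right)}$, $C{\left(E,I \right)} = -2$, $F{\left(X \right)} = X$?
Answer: $\frac{2007889}{7396} \approx 271.48$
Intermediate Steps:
$z{\left(M \right)} = 4 M^{2}$ ($z{\left(M \right)} = \left(2 M\right)^{2} = 4 M^{2}$)
$t = \frac{41}{86}$ ($t = \frac{1 - 42}{-27 - 59} = - \frac{41}{-86} = \left(-41\right) \left(- \frac{1}{86}\right) = \frac{41}{86} \approx 0.47674$)
$w{\left(G,S \right)} = 4 S^{2}$
$\left(t + w{\left(Y{\left(C{\left(1,-4 \right)} \right)},-2 \right)}\right)^{2} = \left(\frac{41}{86} + 4 \left(-2\right)^{2}\right)^{2} = \left(\frac{41}{86} + 4 \cdot 4\right)^{2} = \left(\frac{41}{86} + 16\right)^{2} = \left(\frac{1417}{86}\right)^{2} = \frac{2007889}{7396}$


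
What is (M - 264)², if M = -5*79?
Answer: 434281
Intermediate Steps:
M = -395 (M = -1*395 = -395)
(M - 264)² = (-395 - 264)² = (-659)² = 434281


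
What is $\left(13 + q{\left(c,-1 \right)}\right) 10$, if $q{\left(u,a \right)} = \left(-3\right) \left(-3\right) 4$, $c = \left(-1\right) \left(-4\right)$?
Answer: $490$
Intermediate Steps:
$c = 4$
$q{\left(u,a \right)} = 36$ ($q{\left(u,a \right)} = 9 \cdot 4 = 36$)
$\left(13 + q{\left(c,-1 \right)}\right) 10 = \left(13 + 36\right) 10 = 49 \cdot 10 = 490$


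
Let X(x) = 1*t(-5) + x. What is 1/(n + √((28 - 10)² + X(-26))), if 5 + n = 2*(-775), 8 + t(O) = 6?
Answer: -1555/2417729 - 2*√74/2417729 ≈ -0.00065028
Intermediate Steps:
t(O) = -2 (t(O) = -8 + 6 = -2)
n = -1555 (n = -5 + 2*(-775) = -5 - 1550 = -1555)
X(x) = -2 + x (X(x) = 1*(-2) + x = -2 + x)
1/(n + √((28 - 10)² + X(-26))) = 1/(-1555 + √((28 - 10)² + (-2 - 26))) = 1/(-1555 + √(18² - 28)) = 1/(-1555 + √(324 - 28)) = 1/(-1555 + √296) = 1/(-1555 + 2*√74)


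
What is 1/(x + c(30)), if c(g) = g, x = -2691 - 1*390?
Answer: -1/3051 ≈ -0.00032776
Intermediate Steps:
x = -3081 (x = -2691 - 390 = -3081)
1/(x + c(30)) = 1/(-3081 + 30) = 1/(-3051) = -1/3051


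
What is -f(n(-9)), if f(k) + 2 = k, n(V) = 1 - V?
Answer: -8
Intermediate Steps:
f(k) = -2 + k
-f(n(-9)) = -(-2 + (1 - 1*(-9))) = -(-2 + (1 + 9)) = -(-2 + 10) = -1*8 = -8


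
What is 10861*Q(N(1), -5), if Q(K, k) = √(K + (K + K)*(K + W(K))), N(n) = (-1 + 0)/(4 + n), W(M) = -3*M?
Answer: 32583*I/5 ≈ 6516.6*I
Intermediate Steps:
N(n) = -1/(4 + n)
Q(K, k) = √(K - 4*K²) (Q(K, k) = √(K + (K + K)*(K - 3*K)) = √(K + (2*K)*(-2*K)) = √(K - 4*K²))
10861*Q(N(1), -5) = 10861*√((-1/(4 + 1))*(1 - (-4)/(4 + 1))) = 10861*√((-1/5)*(1 - (-4)/5)) = 10861*√((-1*⅕)*(1 - (-4)/5)) = 10861*√(-(1 - 4*(-⅕))/5) = 10861*√(-(1 + ⅘)/5) = 10861*√(-⅕*9/5) = 10861*√(-9/25) = 10861*(3*I/5) = 32583*I/5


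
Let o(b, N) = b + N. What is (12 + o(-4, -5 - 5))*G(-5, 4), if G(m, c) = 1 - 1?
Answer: 0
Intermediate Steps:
G(m, c) = 0
o(b, N) = N + b
(12 + o(-4, -5 - 5))*G(-5, 4) = (12 + ((-5 - 5) - 4))*0 = (12 + (-10 - 4))*0 = (12 - 14)*0 = -2*0 = 0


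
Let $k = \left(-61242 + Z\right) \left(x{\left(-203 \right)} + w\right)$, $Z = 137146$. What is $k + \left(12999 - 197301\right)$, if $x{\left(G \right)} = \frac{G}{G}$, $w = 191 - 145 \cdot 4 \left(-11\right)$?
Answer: $498656786$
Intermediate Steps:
$w = 6571$ ($w = 191 - -6380 = 191 + 6380 = 6571$)
$x{\left(G \right)} = 1$
$k = 498841088$ ($k = \left(-61242 + 137146\right) \left(1 + 6571\right) = 75904 \cdot 6572 = 498841088$)
$k + \left(12999 - 197301\right) = 498841088 + \left(12999 - 197301\right) = 498841088 - 184302 = 498656786$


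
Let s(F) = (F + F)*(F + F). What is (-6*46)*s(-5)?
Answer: -27600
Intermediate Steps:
s(F) = 4*F² (s(F) = (2*F)*(2*F) = 4*F²)
(-6*46)*s(-5) = (-6*46)*(4*(-5)²) = -1104*25 = -276*100 = -27600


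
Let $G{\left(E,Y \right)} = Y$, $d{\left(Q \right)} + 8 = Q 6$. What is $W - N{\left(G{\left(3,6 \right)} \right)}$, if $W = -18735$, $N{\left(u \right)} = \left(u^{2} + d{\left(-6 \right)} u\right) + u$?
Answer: $-18513$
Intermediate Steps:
$d{\left(Q \right)} = -8 + 6 Q$ ($d{\left(Q \right)} = -8 + Q 6 = -8 + 6 Q$)
$N{\left(u \right)} = u^{2} - 43 u$ ($N{\left(u \right)} = \left(u^{2} + \left(-8 + 6 \left(-6\right)\right) u\right) + u = \left(u^{2} + \left(-8 - 36\right) u\right) + u = \left(u^{2} - 44 u\right) + u = u^{2} - 43 u$)
$W - N{\left(G{\left(3,6 \right)} \right)} = -18735 - 6 \left(-43 + 6\right) = -18735 - 6 \left(-37\right) = -18735 - -222 = -18735 + 222 = -18513$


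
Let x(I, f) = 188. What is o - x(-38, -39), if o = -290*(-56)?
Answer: 16052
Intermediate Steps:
o = 16240
o - x(-38, -39) = 16240 - 1*188 = 16240 - 188 = 16052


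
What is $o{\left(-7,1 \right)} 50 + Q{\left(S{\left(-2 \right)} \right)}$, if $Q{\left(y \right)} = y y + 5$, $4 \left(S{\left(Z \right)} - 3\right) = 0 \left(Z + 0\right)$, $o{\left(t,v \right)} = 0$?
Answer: $14$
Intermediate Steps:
$S{\left(Z \right)} = 3$ ($S{\left(Z \right)} = 3 + \frac{0 \left(Z + 0\right)}{4} = 3 + \frac{0 Z}{4} = 3 + \frac{1}{4} \cdot 0 = 3 + 0 = 3$)
$Q{\left(y \right)} = 5 + y^{2}$ ($Q{\left(y \right)} = y^{2} + 5 = 5 + y^{2}$)
$o{\left(-7,1 \right)} 50 + Q{\left(S{\left(-2 \right)} \right)} = 0 \cdot 50 + \left(5 + 3^{2}\right) = 0 + \left(5 + 9\right) = 0 + 14 = 14$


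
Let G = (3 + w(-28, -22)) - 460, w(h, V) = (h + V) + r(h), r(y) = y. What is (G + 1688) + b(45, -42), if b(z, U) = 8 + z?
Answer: 1206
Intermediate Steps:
w(h, V) = V + 2*h (w(h, V) = (h + V) + h = (V + h) + h = V + 2*h)
G = -535 (G = (3 + (-22 + 2*(-28))) - 460 = (3 + (-22 - 56)) - 460 = (3 - 78) - 460 = -75 - 460 = -535)
(G + 1688) + b(45, -42) = (-535 + 1688) + (8 + 45) = 1153 + 53 = 1206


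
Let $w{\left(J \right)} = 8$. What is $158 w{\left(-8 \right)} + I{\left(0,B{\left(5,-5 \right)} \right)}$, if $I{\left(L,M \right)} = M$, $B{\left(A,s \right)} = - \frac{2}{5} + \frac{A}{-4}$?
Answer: $\frac{25247}{20} \approx 1262.3$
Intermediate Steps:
$B{\left(A,s \right)} = - \frac{2}{5} - \frac{A}{4}$ ($B{\left(A,s \right)} = \left(-2\right) \frac{1}{5} + A \left(- \frac{1}{4}\right) = - \frac{2}{5} - \frac{A}{4}$)
$158 w{\left(-8 \right)} + I{\left(0,B{\left(5,-5 \right)} \right)} = 158 \cdot 8 - \frac{33}{20} = 1264 - \frac{33}{20} = \frac{25247}{20}$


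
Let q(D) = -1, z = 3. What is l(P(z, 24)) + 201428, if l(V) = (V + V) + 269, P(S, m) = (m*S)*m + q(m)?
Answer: 205151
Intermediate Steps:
P(S, m) = -1 + S*m² (P(S, m) = (m*S)*m - 1 = (S*m)*m - 1 = S*m² - 1 = -1 + S*m²)
l(V) = 269 + 2*V (l(V) = 2*V + 269 = 269 + 2*V)
l(P(z, 24)) + 201428 = (269 + 2*(-1 + 3*24²)) + 201428 = (269 + 2*(-1 + 3*576)) + 201428 = (269 + 2*(-1 + 1728)) + 201428 = (269 + 2*1727) + 201428 = (269 + 3454) + 201428 = 3723 + 201428 = 205151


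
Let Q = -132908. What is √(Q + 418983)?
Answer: 5*√11443 ≈ 534.86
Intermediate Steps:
√(Q + 418983) = √(-132908 + 418983) = √286075 = 5*√11443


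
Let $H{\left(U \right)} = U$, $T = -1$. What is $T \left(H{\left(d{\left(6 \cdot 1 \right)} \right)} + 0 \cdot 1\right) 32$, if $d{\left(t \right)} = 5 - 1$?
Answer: $-128$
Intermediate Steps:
$d{\left(t \right)} = 4$
$T \left(H{\left(d{\left(6 \cdot 1 \right)} \right)} + 0 \cdot 1\right) 32 = - (4 + 0 \cdot 1) 32 = - (4 + 0) 32 = \left(-1\right) 4 \cdot 32 = \left(-4\right) 32 = -128$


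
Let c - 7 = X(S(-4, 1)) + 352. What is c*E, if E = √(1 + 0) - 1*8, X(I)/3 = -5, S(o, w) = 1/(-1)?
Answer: -2408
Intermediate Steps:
S(o, w) = -1
X(I) = -15 (X(I) = 3*(-5) = -15)
E = -7 (E = √1 - 8 = 1 - 8 = -7)
c = 344 (c = 7 + (-15 + 352) = 7 + 337 = 344)
c*E = 344*(-7) = -2408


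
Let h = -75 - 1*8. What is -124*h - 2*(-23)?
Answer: 10338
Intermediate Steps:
h = -83 (h = -75 - 8 = -83)
-124*h - 2*(-23) = -124*(-83) - 2*(-23) = 10292 + 46 = 10338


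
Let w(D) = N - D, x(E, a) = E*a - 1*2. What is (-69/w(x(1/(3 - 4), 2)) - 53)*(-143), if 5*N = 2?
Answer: 19643/2 ≈ 9821.5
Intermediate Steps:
N = ⅖ (N = (⅕)*2 = ⅖ ≈ 0.40000)
x(E, a) = -2 + E*a (x(E, a) = E*a - 2 = -2 + E*a)
w(D) = ⅖ - D
(-69/w(x(1/(3 - 4), 2)) - 53)*(-143) = (-69/(⅖ - (-2 + 2/(3 - 4))) - 53)*(-143) = (-69/(⅖ - (-2 + 2/(-1))) - 53)*(-143) = (-69/(⅖ - (-2 - 1*2)) - 53)*(-143) = (-69/(⅖ - (-2 - 2)) - 53)*(-143) = (-69/(⅖ - 1*(-4)) - 53)*(-143) = (-69/(⅖ + 4) - 53)*(-143) = (-69/22/5 - 53)*(-143) = (-69*5/22 - 53)*(-143) = (-345/22 - 53)*(-143) = -1511/22*(-143) = 19643/2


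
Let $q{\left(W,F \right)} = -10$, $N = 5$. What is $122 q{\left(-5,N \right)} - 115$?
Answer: $-1335$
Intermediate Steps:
$122 q{\left(-5,N \right)} - 115 = 122 \left(-10\right) - 115 = -1220 - 115 = -1335$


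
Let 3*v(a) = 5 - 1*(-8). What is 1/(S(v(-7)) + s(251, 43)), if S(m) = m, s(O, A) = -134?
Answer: -3/389 ≈ -0.0077121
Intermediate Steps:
v(a) = 13/3 (v(a) = (5 - 1*(-8))/3 = (5 + 8)/3 = (⅓)*13 = 13/3)
1/(S(v(-7)) + s(251, 43)) = 1/(13/3 - 134) = 1/(-389/3) = -3/389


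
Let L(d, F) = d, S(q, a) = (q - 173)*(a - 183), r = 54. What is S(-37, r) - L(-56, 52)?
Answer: 27146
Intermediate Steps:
S(q, a) = (-183 + a)*(-173 + q) (S(q, a) = (-173 + q)*(-183 + a) = (-183 + a)*(-173 + q))
S(-37, r) - L(-56, 52) = (31659 - 183*(-37) - 173*54 + 54*(-37)) - 1*(-56) = (31659 + 6771 - 9342 - 1998) + 56 = 27090 + 56 = 27146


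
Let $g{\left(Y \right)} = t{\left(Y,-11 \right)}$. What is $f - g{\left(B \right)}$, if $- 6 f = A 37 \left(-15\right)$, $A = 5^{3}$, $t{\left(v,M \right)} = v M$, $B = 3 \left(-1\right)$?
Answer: $\frac{23059}{2} \approx 11530.0$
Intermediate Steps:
$B = -3$
$t{\left(v,M \right)} = M v$
$g{\left(Y \right)} = - 11 Y$
$A = 125$
$f = \frac{23125}{2}$ ($f = - \frac{125 \cdot 37 \left(-15\right)}{6} = - \frac{4625 \left(-15\right)}{6} = \left(- \frac{1}{6}\right) \left(-69375\right) = \frac{23125}{2} \approx 11563.0$)
$f - g{\left(B \right)} = \frac{23125}{2} - \left(-11\right) \left(-3\right) = \frac{23125}{2} - 33 = \frac{23059}{2}$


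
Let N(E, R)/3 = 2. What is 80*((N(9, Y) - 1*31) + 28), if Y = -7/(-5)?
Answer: 240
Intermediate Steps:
Y = 7/5 (Y = -7*(-⅕) = 7/5 ≈ 1.4000)
N(E, R) = 6 (N(E, R) = 3*2 = 6)
80*((N(9, Y) - 1*31) + 28) = 80*((6 - 1*31) + 28) = 80*((6 - 31) + 28) = 80*(-25 + 28) = 80*3 = 240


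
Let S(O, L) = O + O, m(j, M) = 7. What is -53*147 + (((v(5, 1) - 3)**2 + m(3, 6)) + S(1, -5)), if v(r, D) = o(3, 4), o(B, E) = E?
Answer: -7781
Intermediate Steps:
v(r, D) = 4
S(O, L) = 2*O
-53*147 + (((v(5, 1) - 3)**2 + m(3, 6)) + S(1, -5)) = -53*147 + (((4 - 3)**2 + 7) + 2*1) = -7791 + ((1**2 + 7) + 2) = -7791 + ((1 + 7) + 2) = -7791 + (8 + 2) = -7791 + 10 = -7781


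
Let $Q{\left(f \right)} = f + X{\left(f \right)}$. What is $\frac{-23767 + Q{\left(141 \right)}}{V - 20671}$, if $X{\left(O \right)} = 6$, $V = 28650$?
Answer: $- \frac{23620}{7979} \approx -2.9603$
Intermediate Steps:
$Q{\left(f \right)} = 6 + f$ ($Q{\left(f \right)} = f + 6 = 6 + f$)
$\frac{-23767 + Q{\left(141 \right)}}{V - 20671} = \frac{-23767 + \left(6 + 141\right)}{28650 - 20671} = \frac{-23767 + 147}{28650 - 20671} = - \frac{23620}{7979}$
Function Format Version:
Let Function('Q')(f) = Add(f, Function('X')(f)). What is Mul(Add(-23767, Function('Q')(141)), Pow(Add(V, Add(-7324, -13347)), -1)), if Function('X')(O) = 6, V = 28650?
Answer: Rational(-23620, 7979) ≈ -2.9603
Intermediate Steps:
Function('Q')(f) = Add(6, f) (Function('Q')(f) = Add(f, 6) = Add(6, f))
Mul(Add(-23767, Function('Q')(141)), Pow(Add(V, Add(-7324, -13347)), -1)) = Mul(Add(-23767, Add(6, 141)), Pow(Add(28650, Add(-7324, -13347)), -1)) = Mul(Add(-23767, 147), Pow(Add(28650, -20671), -1)) = Mul(-23620, Pow(7979, -1)) = Mul(-23620, Rational(1, 7979)) = Rational(-23620, 7979)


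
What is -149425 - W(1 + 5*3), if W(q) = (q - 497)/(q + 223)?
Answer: -35712094/239 ≈ -1.4942e+5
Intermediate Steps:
W(q) = (-497 + q)/(223 + q)
-149425 - W(1 + 5*3) = -149425 - (-497 + (1 + 5*3))/(223 + (1 + 5*3)) = -149425 - (-497 + (1 + 15))/(223 + (1 + 15)) = -149425 - (-497 + 16)/(223 + 16) = -149425 - (-481)/239 = -149425 - 1*(-481/239) = -149425 + 481/239 = -35712094/239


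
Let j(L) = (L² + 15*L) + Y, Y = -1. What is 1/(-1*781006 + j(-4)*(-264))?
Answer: -1/769126 ≈ -1.3002e-6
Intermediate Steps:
j(L) = -1 + L² + 15*L (j(L) = (L² + 15*L) - 1 = -1 + L² + 15*L)
1/(-1*781006 + j(-4)*(-264)) = 1/(-1*781006 + (-1 + (-4)² + 15*(-4))*(-264)) = 1/(-781006 + (-1 + 16 - 60)*(-264)) = 1/(-781006 - 45*(-264)) = 1/(-781006 + 11880) = 1/(-769126) = -1/769126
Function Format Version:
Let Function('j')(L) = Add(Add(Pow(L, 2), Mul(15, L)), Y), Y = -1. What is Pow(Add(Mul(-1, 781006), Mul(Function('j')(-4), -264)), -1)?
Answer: Rational(-1, 769126) ≈ -1.3002e-6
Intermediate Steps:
Function('j')(L) = Add(-1, Pow(L, 2), Mul(15, L)) (Function('j')(L) = Add(Add(Pow(L, 2), Mul(15, L)), -1) = Add(-1, Pow(L, 2), Mul(15, L)))
Pow(Add(Mul(-1, 781006), Mul(Function('j')(-4), -264)), -1) = Pow(Add(Mul(-1, 781006), Mul(Add(-1, Pow(-4, 2), Mul(15, -4)), -264)), -1) = Pow(Add(-781006, Mul(Add(-1, 16, -60), -264)), -1) = Pow(Add(-781006, Mul(-45, -264)), -1) = Pow(Add(-781006, 11880), -1) = Pow(-769126, -1) = Rational(-1, 769126)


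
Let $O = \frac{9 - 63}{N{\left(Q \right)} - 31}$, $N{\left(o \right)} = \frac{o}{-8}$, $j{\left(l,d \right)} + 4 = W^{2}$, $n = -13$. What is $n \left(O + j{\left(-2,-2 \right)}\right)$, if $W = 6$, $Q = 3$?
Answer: $- \frac{110032}{251} \approx -438.37$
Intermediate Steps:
$j{\left(l,d \right)} = 32$ ($j{\left(l,d \right)} = -4 + 6^{2} = -4 + 36 = 32$)
$N{\left(o \right)} = - \frac{o}{8}$ ($N{\left(o \right)} = o \left(- \frac{1}{8}\right) = - \frac{o}{8}$)
$O = \frac{432}{251}$ ($O = \frac{9 - 63}{\left(- \frac{1}{8}\right) 3 - 31} = - \frac{54}{- \frac{3}{8} - 31} = - \frac{54}{- \frac{251}{8}} = \left(-54\right) \left(- \frac{8}{251}\right) = \frac{432}{251} \approx 1.7211$)
$n \left(O + j{\left(-2,-2 \right)}\right) = - 13 \left(\frac{432}{251} + 32\right) = \left(-13\right) \frac{8464}{251} = - \frac{110032}{251}$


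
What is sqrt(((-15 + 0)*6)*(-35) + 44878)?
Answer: 2*sqrt(12007) ≈ 219.15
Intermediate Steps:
sqrt(((-15 + 0)*6)*(-35) + 44878) = sqrt(-15*6*(-35) + 44878) = sqrt(-90*(-35) + 44878) = sqrt(3150 + 44878) = sqrt(48028) = 2*sqrt(12007)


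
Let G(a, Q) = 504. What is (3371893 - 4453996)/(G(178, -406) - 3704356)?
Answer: 1082103/3703852 ≈ 0.29216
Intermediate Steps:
(3371893 - 4453996)/(G(178, -406) - 3704356) = (3371893 - 4453996)/(504 - 3704356) = -1082103/(-3703852) = -1082103*(-1/3703852) = 1082103/3703852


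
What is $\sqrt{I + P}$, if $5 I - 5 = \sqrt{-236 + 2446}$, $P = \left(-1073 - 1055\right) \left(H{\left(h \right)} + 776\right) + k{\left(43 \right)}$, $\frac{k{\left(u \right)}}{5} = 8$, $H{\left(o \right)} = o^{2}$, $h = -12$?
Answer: $\frac{\sqrt{-48942975 + 5 \sqrt{2210}}}{5} \approx 1399.2 i$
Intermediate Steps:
$k{\left(u \right)} = 40$ ($k{\left(u \right)} = 5 \cdot 8 = 40$)
$P = -1957720$ ($P = \left(-1073 - 1055\right) \left(\left(-12\right)^{2} + 776\right) + 40 = - 2128 \left(144 + 776\right) + 40 = \left(-2128\right) 920 + 40 = -1957760 + 40 = -1957720$)
$I = 1 + \frac{\sqrt{2210}}{5}$ ($I = 1 + \frac{\sqrt{-236 + 2446}}{5} = 1 + \frac{\sqrt{2210}}{5} \approx 10.402$)
$\sqrt{I + P} = \sqrt{\left(1 + \frac{\sqrt{2210}}{5}\right) - 1957720} = \sqrt{-1957719 + \frac{\sqrt{2210}}{5}}$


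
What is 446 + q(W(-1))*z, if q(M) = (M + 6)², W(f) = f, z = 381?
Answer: 9971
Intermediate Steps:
q(M) = (6 + M)²
446 + q(W(-1))*z = 446 + (6 - 1)²*381 = 446 + 5²*381 = 446 + 25*381 = 446 + 9525 = 9971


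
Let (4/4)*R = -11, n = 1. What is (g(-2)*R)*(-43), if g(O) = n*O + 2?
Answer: 0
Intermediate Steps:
R = -11
g(O) = 2 + O (g(O) = 1*O + 2 = O + 2 = 2 + O)
(g(-2)*R)*(-43) = ((2 - 2)*(-11))*(-43) = (0*(-11))*(-43) = 0*(-43) = 0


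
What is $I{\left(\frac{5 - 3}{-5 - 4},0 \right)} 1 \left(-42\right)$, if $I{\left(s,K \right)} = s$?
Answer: $\frac{28}{3} \approx 9.3333$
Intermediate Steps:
$I{\left(\frac{5 - 3}{-5 - 4},0 \right)} 1 \left(-42\right) = \frac{5 - 3}{-5 - 4} \cdot 1 \left(-42\right) = \frac{2}{-9} \cdot 1 \left(-42\right) = 2 \left(- \frac{1}{9}\right) 1 \left(-42\right) = \left(- \frac{2}{9}\right) 1 \left(-42\right) = \left(- \frac{2}{9}\right) \left(-42\right) = \frac{28}{3}$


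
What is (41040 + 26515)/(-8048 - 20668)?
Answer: -67555/28716 ≈ -2.3525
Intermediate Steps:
(41040 + 26515)/(-8048 - 20668) = 67555/(-28716) = 67555*(-1/28716) = -67555/28716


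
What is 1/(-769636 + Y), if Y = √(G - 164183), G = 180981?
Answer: -384818/296169777849 - √16798/592339555698 ≈ -1.2995e-6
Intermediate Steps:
Y = √16798 (Y = √(180981 - 164183) = √16798 ≈ 129.61)
1/(-769636 + Y) = 1/(-769636 + √16798)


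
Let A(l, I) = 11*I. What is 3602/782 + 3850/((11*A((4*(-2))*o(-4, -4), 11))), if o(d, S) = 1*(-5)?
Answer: 354771/47311 ≈ 7.4987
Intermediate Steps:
o(d, S) = -5
3602/782 + 3850/((11*A((4*(-2))*o(-4, -4), 11))) = 3602/782 + 3850/((11*(11*11))) = 3602*(1/782) + 3850/((11*121)) = 1801/391 + 3850/1331 = 1801/391 + 3850*(1/1331) = 1801/391 + 350/121 = 354771/47311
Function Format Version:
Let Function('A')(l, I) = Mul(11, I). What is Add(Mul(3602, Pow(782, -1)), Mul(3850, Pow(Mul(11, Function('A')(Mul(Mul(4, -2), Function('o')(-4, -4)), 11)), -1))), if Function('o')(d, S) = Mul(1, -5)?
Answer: Rational(354771, 47311) ≈ 7.4987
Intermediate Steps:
Function('o')(d, S) = -5
Add(Mul(3602, Pow(782, -1)), Mul(3850, Pow(Mul(11, Function('A')(Mul(Mul(4, -2), Function('o')(-4, -4)), 11)), -1))) = Add(Mul(3602, Pow(782, -1)), Mul(3850, Pow(Mul(11, Mul(11, 11)), -1))) = Add(Mul(3602, Rational(1, 782)), Mul(3850, Pow(Mul(11, 121), -1))) = Add(Rational(1801, 391), Mul(3850, Pow(1331, -1))) = Add(Rational(1801, 391), Mul(3850, Rational(1, 1331))) = Add(Rational(1801, 391), Rational(350, 121)) = Rational(354771, 47311)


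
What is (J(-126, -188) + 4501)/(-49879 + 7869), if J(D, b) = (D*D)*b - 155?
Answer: 1490171/21005 ≈ 70.944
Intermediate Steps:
J(D, b) = -155 + b*D**2 (J(D, b) = D**2*b - 155 = b*D**2 - 155 = -155 + b*D**2)
(J(-126, -188) + 4501)/(-49879 + 7869) = ((-155 - 188*(-126)**2) + 4501)/(-49879 + 7869) = ((-155 - 188*15876) + 4501)/(-42010) = ((-155 - 2984688) + 4501)*(-1/42010) = (-2984843 + 4501)*(-1/42010) = -2980342*(-1/42010) = 1490171/21005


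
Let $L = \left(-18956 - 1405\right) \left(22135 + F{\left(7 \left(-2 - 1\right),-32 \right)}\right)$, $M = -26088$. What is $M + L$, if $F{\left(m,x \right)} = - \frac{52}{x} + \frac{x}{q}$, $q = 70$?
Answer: $- \frac{126207368487}{280} \approx -4.5074 \cdot 10^{8}$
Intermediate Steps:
$F{\left(m,x \right)} = - \frac{52}{x} + \frac{x}{70}$
$L = - \frac{126200063847}{280}$ ($L = \left(-18956 - 1405\right) \left(22135 + \left(- \frac{52}{-32} + \frac{1}{70} \left(-32\right)\right)\right) = - 20361 \left(22135 - - \frac{327}{280}\right) = - 20361 \left(22135 + \left(\frac{13}{8} - \frac{16}{35}\right)\right) = - 20361 \left(22135 + \frac{327}{280}\right) = \left(-20361\right) \frac{6198127}{280} = - \frac{126200063847}{280} \approx -4.5071 \cdot 10^{8}$)
$M + L = -26088 - \frac{126200063847}{280} = - \frac{126207368487}{280}$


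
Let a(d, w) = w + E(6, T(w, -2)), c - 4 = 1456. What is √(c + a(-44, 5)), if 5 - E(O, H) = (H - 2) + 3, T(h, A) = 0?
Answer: √1469 ≈ 38.328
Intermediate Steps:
c = 1460 (c = 4 + 1456 = 1460)
E(O, H) = 4 - H (E(O, H) = 5 - ((H - 2) + 3) = 5 - ((-2 + H) + 3) = 5 - (1 + H) = 5 + (-1 - H) = 4 - H)
a(d, w) = 4 + w (a(d, w) = w + (4 - 1*0) = w + (4 + 0) = w + 4 = 4 + w)
√(c + a(-44, 5)) = √(1460 + (4 + 5)) = √(1460 + 9) = √1469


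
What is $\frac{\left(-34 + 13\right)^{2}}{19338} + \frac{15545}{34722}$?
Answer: $\frac{26326801}{55954503} \approx 0.4705$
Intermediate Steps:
$\frac{\left(-34 + 13\right)^{2}}{19338} + \frac{15545}{34722} = \left(-21\right)^{2} \cdot \frac{1}{19338} + 15545 \cdot \frac{1}{34722} = 441 \cdot \frac{1}{19338} + \frac{15545}{34722} = \frac{147}{6446} + \frac{15545}{34722} = \frac{26326801}{55954503}$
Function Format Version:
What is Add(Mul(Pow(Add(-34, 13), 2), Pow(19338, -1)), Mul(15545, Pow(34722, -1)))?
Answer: Rational(26326801, 55954503) ≈ 0.47050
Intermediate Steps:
Add(Mul(Pow(Add(-34, 13), 2), Pow(19338, -1)), Mul(15545, Pow(34722, -1))) = Add(Mul(Pow(-21, 2), Rational(1, 19338)), Mul(15545, Rational(1, 34722))) = Add(Mul(441, Rational(1, 19338)), Rational(15545, 34722)) = Add(Rational(147, 6446), Rational(15545, 34722)) = Rational(26326801, 55954503)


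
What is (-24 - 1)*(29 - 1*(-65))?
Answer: -2350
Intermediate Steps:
(-24 - 1)*(29 - 1*(-65)) = -25*(29 + 65) = -25*94 = -2350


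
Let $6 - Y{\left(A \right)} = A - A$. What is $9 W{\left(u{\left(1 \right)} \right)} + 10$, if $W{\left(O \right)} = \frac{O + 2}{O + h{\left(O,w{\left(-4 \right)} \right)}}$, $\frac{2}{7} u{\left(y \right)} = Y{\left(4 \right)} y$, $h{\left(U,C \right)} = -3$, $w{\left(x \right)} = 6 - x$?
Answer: $\frac{43}{2} \approx 21.5$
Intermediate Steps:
$Y{\left(A \right)} = 6$ ($Y{\left(A \right)} = 6 - \left(A - A\right) = 6 - 0 = 6 + 0 = 6$)
$u{\left(y \right)} = 21 y$ ($u{\left(y \right)} = \frac{7 \cdot 6 y}{2} = 21 y$)
$W{\left(O \right)} = \frac{2 + O}{-3 + O}$ ($W{\left(O \right)} = \frac{O + 2}{O - 3} = \frac{2 + O}{-3 + O}$)
$9 W{\left(u{\left(1 \right)} \right)} + 10 = 9 \frac{2 + 21 \cdot 1}{-3 + 21 \cdot 1} + 10 = 9 \frac{2 + 21}{-3 + 21} + 10 = 9 \cdot \frac{1}{18} \cdot 23 + 10 = 9 \cdot \frac{23}{18} + 10 = \frac{23}{2} + 10 = \frac{43}{2}$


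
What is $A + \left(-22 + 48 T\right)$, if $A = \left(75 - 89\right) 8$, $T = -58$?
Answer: $-2918$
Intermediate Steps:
$A = -112$ ($A = \left(-14\right) 8 = -112$)
$A + \left(-22 + 48 T\right) = -112 + \left(-22 + 48 \left(-58\right)\right) = -112 - 2806 = -2918$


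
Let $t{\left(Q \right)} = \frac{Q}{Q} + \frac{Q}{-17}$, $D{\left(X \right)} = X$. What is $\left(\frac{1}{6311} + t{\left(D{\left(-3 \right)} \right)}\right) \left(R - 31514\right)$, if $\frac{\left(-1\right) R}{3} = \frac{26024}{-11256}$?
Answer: $- \frac{1865380542681}{50317603} \approx -37072.0$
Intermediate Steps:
$t{\left(Q \right)} = 1 - \frac{Q}{17}$ ($t{\left(Q \right)} = 1 + Q \left(- \frac{1}{17}\right) = 1 - \frac{Q}{17}$)
$R = \frac{3253}{469}$ ($R = - 3 \frac{26024}{-11256} = - 3 \cdot 26024 \left(- \frac{1}{11256}\right) = \left(-3\right) \left(- \frac{3253}{1407}\right) = \frac{3253}{469} \approx 6.936$)
$\left(\frac{1}{6311} + t{\left(D{\left(-3 \right)} \right)}\right) \left(R - 31514\right) = \left(\frac{1}{6311} + \left(1 - - \frac{3}{17}\right)\right) \left(\frac{3253}{469} - 31514\right) = \left(\frac{1}{6311} + \left(1 + \frac{3}{17}\right)\right) \left(- \frac{14776813}{469}\right) = \left(\frac{1}{6311} + \frac{20}{17}\right) \left(- \frac{14776813}{469}\right) = \frac{126237}{107287} \left(- \frac{14776813}{469}\right) = - \frac{1865380542681}{50317603}$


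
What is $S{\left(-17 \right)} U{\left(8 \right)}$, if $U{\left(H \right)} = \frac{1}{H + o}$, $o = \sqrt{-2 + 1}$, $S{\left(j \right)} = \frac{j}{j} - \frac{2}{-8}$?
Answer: $\frac{2}{13} - \frac{i}{52} \approx 0.15385 - 0.019231 i$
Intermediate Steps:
$S{\left(j \right)} = \frac{5}{4}$ ($S{\left(j \right)} = 1 - - \frac{1}{4} = 1 + \frac{1}{4} = \frac{5}{4}$)
$o = i$ ($o = \sqrt{-1} = i \approx 1.0 i$)
$U{\left(H \right)} = \frac{1}{i + H}$ ($U{\left(H \right)} = \frac{1}{H + i} = \frac{1}{i + H}$)
$S{\left(-17 \right)} U{\left(8 \right)} = \frac{5}{4 \left(i + 8\right)} = \frac{5}{4 \left(8 + i\right)} = \frac{5 \frac{8 - i}{65}}{4} = \frac{8 - i}{52}$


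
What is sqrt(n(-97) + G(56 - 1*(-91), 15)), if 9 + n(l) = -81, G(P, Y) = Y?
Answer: 5*I*sqrt(3) ≈ 8.6602*I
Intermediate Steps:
n(l) = -90 (n(l) = -9 - 81 = -90)
sqrt(n(-97) + G(56 - 1*(-91), 15)) = sqrt(-90 + 15) = sqrt(-75) = 5*I*sqrt(3)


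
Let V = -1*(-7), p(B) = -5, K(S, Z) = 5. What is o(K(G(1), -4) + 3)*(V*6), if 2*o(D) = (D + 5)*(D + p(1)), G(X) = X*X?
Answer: 819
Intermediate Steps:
G(X) = X**2
V = 7
o(D) = (-5 + D)*(5 + D)/2 (o(D) = ((D + 5)*(D - 5))/2 = ((5 + D)*(-5 + D))/2 = ((-5 + D)*(5 + D))/2 = (-5 + D)*(5 + D)/2)
o(K(G(1), -4) + 3)*(V*6) = (-25/2 + (5 + 3)**2/2)*(7*6) = (-25/2 + (1/2)*8**2)*42 = (-25/2 + (1/2)*64)*42 = (-25/2 + 32)*42 = (39/2)*42 = 819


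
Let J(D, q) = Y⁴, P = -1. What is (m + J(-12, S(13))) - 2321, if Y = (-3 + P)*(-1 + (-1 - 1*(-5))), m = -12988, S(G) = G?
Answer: 5427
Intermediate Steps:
Y = -12 (Y = (-3 - 1)*(-1 + (-1 - 1*(-5))) = -4*(-1 + (-1 + 5)) = -4*(-1 + 4) = -4*3 = -12)
J(D, q) = 20736 (J(D, q) = (-12)⁴ = 20736)
(m + J(-12, S(13))) - 2321 = (-12988 + 20736) - 2321 = 7748 - 2321 = 5427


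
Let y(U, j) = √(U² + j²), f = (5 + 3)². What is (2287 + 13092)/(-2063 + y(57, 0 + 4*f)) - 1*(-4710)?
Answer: 19689909763/4187184 - 15379*√68785/4187184 ≈ 4701.5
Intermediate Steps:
f = 64 (f = 8² = 64)
(2287 + 13092)/(-2063 + y(57, 0 + 4*f)) - 1*(-4710) = (2287 + 13092)/(-2063 + √(57² + (0 + 4*64)²)) - 1*(-4710) = 15379/(-2063 + √(3249 + (0 + 256)²)) + 4710 = 15379/(-2063 + √(3249 + 256²)) + 4710 = 15379/(-2063 + √(3249 + 65536)) + 4710 = 15379/(-2063 + √68785) + 4710 = 4710 + 15379/(-2063 + √68785)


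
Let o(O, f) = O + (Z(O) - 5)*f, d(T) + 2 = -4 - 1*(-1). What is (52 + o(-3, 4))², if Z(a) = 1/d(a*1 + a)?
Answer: 19881/25 ≈ 795.24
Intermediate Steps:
d(T) = -5 (d(T) = -2 + (-4 - 1*(-1)) = -2 + (-4 + 1) = -2 - 3 = -5)
Z(a) = -⅕ (Z(a) = 1/(-5) = -⅕)
o(O, f) = O - 26*f/5 (o(O, f) = O + (-⅕ - 5)*f = O - 26*f/5)
(52 + o(-3, 4))² = (52 + (-3 - 26/5*4))² = (52 + (-3 - 104/5))² = (52 - 119/5)² = (141/5)² = 19881/25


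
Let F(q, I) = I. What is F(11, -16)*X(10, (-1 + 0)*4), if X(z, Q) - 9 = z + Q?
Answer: -240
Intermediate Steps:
X(z, Q) = 9 + Q + z (X(z, Q) = 9 + (z + Q) = 9 + (Q + z) = 9 + Q + z)
F(11, -16)*X(10, (-1 + 0)*4) = -16*(9 + (-1 + 0)*4 + 10) = -16*(9 - 1*4 + 10) = -16*(9 - 4 + 10) = -16*15 = -240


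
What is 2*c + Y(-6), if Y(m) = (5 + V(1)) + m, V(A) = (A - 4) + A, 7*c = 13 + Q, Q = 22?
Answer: 7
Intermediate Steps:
c = 5 (c = (13 + 22)/7 = (1/7)*35 = 5)
V(A) = -4 + 2*A (V(A) = (-4 + A) + A = -4 + 2*A)
Y(m) = 3 + m (Y(m) = (5 + (-4 + 2*1)) + m = (5 + (-4 + 2)) + m = (5 - 2) + m = 3 + m)
2*c + Y(-6) = 2*5 + (3 - 6) = 10 - 3 = 7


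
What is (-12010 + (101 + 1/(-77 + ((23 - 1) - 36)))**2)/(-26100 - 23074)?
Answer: 7499355/203604947 ≈ 0.036833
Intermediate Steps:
(-12010 + (101 + 1/(-77 + ((23 - 1) - 36)))**2)/(-26100 - 23074) = (-12010 + (101 + 1/(-77 + (22 - 36)))**2)/(-49174) = (-12010 + (101 + 1/(-77 - 14))**2)*(-1/49174) = (-12010 + (101 + 1/(-91))**2)*(-1/49174) = (-12010 + (101 - 1/91)**2)*(-1/49174) = (-12010 + (9190/91)**2)*(-1/49174) = (-12010 + 84456100/8281)*(-1/49174) = -14998710/8281*(-1/49174) = 7499355/203604947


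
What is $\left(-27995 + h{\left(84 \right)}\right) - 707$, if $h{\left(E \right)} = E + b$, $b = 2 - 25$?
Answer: $-28641$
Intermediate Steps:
$b = -23$
$h{\left(E \right)} = -23 + E$ ($h{\left(E \right)} = E - 23 = -23 + E$)
$\left(-27995 + h{\left(84 \right)}\right) - 707 = \left(-27995 + \left(-23 + 84\right)\right) - 707 = \left(-27995 + 61\right) - 707 = -27934 - 707 = -28641$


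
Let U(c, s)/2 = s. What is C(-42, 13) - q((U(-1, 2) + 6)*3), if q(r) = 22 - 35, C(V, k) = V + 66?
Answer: 37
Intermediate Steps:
C(V, k) = 66 + V
U(c, s) = 2*s
q(r) = -13
C(-42, 13) - q((U(-1, 2) + 6)*3) = (66 - 42) - 1*(-13) = 24 + 13 = 37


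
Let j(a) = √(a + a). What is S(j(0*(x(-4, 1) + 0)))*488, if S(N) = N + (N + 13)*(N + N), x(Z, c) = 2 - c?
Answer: 0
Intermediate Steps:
j(a) = √2*√a (j(a) = √(2*a) = √2*√a)
S(N) = N + 2*N*(13 + N) (S(N) = N + (13 + N)*(2*N) = N + 2*N*(13 + N))
S(j(0*(x(-4, 1) + 0)))*488 = ((√2*√(0*((2 - 1*1) + 0)))*(27 + 2*(√2*√(0*((2 - 1*1) + 0)))))*488 = ((√2*√(0*((2 - 1) + 0)))*(27 + 2*(√2*√(0*((2 - 1) + 0)))))*488 = ((√2*√(0*(1 + 0)))*(27 + 2*(√2*√(0*(1 + 0)))))*488 = ((√2*√(0*1))*(27 + 2*(√2*√(0*1))))*488 = ((√2*√0)*(27 + 2*(√2*√0)))*488 = ((√2*0)*(27 + 2*(√2*0)))*488 = (0*(27 + 2*0))*488 = (0*(27 + 0))*488 = (0*27)*488 = 0*488 = 0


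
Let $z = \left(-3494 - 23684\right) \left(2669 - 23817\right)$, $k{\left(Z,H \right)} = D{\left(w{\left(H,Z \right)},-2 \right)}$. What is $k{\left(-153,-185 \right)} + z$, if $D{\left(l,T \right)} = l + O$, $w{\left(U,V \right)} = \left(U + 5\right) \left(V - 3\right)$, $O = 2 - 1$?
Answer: $574788425$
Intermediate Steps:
$O = 1$ ($O = 2 - 1 = 1$)
$w{\left(U,V \right)} = \left(-3 + V\right) \left(5 + U\right)$ ($w{\left(U,V \right)} = \left(5 + U\right) \left(-3 + V\right) = \left(-3 + V\right) \left(5 + U\right)$)
$D{\left(l,T \right)} = 1 + l$ ($D{\left(l,T \right)} = l + 1 = 1 + l$)
$k{\left(Z,H \right)} = -14 - 3 H + 5 Z + H Z$ ($k{\left(Z,H \right)} = 1 + \left(-15 - 3 H + 5 Z + H Z\right) = -14 - 3 H + 5 Z + H Z$)
$z = 574760344$ ($z = \left(-27178\right) \left(-21148\right) = 574760344$)
$k{\left(-153,-185 \right)} + z = \left(-14 - -555 + 5 \left(-153\right) - -28305\right) + 574760344 = \left(-14 + 555 - 765 + 28305\right) + 574760344 = 28081 + 574760344 = 574788425$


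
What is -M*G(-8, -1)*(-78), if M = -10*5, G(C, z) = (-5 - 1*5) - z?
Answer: 35100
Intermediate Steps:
G(C, z) = -10 - z (G(C, z) = (-5 - 5) - z = -10 - z)
M = -50
-M*G(-8, -1)*(-78) = -(-50*(-10 - 1*(-1)))*(-78) = -(-50*(-10 + 1))*(-78) = -(-50*(-9))*(-78) = -450*(-78) = -1*(-35100) = 35100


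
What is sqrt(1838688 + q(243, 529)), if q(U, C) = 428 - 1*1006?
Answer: sqrt(1838110) ≈ 1355.8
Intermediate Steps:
q(U, C) = -578 (q(U, C) = 428 - 1006 = -578)
sqrt(1838688 + q(243, 529)) = sqrt(1838688 - 578) = sqrt(1838110)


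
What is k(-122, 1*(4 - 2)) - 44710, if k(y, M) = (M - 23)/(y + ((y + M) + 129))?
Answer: -5052209/113 ≈ -44710.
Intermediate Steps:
k(y, M) = (-23 + M)/(129 + M + 2*y) (k(y, M) = (-23 + M)/(y + ((M + y) + 129)) = (-23 + M)/(y + (129 + M + y)) = (-23 + M)/(129 + M + 2*y))
k(-122, 1*(4 - 2)) - 44710 = (-23 + 1*(4 - 2))/(129 + 1*(4 - 2) + 2*(-122)) - 44710 = (-23 + 1*2)/(129 + 1*2 - 244) - 44710 = (-23 + 2)/(129 + 2 - 244) - 44710 = -21/(-113) - 44710 = -1/113*(-21) - 44710 = 21/113 - 44710 = -5052209/113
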